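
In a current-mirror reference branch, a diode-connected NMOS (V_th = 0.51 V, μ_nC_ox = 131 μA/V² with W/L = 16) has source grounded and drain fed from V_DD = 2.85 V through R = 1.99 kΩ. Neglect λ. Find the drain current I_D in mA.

With gate tied to drain, V_GS = V_DS ≥ V_GS − V_th, so the device is in saturation.
k_n = μ_nC_ox · (W/L) = 2.096 mA/V².
KCL at the drain: ½ k_n (V_GS − V_th)² = (V_DD − V_GS)/R.
Let x = V_GS − 0.51. Then 2.09 x² + x − 2.34 = 0, giving x = 0.846 V (positive root), so V_GS = 1.36 V.
I_D = (V_DD − V_GS)/R = (2.85 − 1.36) / 1.99 = 0.751 mA.

I_D = 0.751 mA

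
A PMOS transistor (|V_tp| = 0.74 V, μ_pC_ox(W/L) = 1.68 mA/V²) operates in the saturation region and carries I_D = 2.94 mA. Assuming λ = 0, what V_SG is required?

In saturation I_D = ½ k_p (V_SG − |V_tp|)², so V_SG − |V_tp| = √(2 I_D / k_p) = √(2 × 2.94 / 1.68) = 1.87 V.
V_SG = 0.74 + 1.87 = 2.61 V.

V_SG = 2.61 V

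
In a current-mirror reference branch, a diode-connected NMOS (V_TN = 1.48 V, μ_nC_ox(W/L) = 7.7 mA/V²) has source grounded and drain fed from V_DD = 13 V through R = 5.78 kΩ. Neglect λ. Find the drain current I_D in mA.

With gate tied to drain, V_GS = V_DS ≥ V_GS − V_TN, so the device is in saturation.
KCL at the drain: ½ k_n (V_GS − V_TN)² = (V_DD − V_GS)/R.
Let x = V_GS − 1.48. Then 22.3 x² + x − 11.52 = 0, giving x = 0.697 V (positive root), so V_GS = 2.18 V.
I_D = (V_DD − V_GS)/R = (13 − 2.18) / 5.78 = 1.87 mA.

I_D = 1.87 mA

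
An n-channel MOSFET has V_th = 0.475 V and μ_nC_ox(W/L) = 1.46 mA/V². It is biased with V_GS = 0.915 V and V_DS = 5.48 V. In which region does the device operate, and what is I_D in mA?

V_ov = V_GS − V_th = 0.915 − 0.475 = 0.44 V.
Since V_DS = 5.48 V ≥ V_ov = 0.44 V, the device is in saturation.
I_D = ½ k_n V_ov² = 0.5 × 1.46 × 0.44² = 0.141 mA.

Saturation; I_D = 0.141 mA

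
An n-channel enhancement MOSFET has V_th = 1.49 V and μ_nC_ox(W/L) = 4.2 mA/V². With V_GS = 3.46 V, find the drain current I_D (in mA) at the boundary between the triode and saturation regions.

At the boundary V_DS = V_ov = V_GS − V_th = 3.46 − 1.49 = 1.97 V.
I_D = ½ k_n V_ov² = 0.5 × 4.2 × 1.97² = 8.15 mA.

I_D = 8.15 mA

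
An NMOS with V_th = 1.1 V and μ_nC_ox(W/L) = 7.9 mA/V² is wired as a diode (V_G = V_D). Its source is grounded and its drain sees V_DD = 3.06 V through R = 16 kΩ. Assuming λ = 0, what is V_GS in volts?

V_GS = 1.27 V

With gate tied to drain, V_GS = V_DS ≥ V_GS − V_th, so the device is in saturation.
KCL at the drain: ½ k_n (V_GS − V_th)² = (V_DD − V_GS)/R.
Let x = V_GS − 1.1. Then 63.2 x² + x − 1.96 = 0, giving x = 0.168 V (positive root), so V_GS = 1.27 V.
I_D = (V_DD − V_GS)/R = (3.06 − 1.27) / 16 = 0.112 mA.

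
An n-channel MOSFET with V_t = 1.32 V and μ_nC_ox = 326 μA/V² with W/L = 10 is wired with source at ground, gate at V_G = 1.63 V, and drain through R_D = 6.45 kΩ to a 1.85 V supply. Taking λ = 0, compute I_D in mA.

V_GS = V_G = 1.63 V, so V_ov = 1.63 − 1.32 = 0.31 V.
k_n = μ_nC_ox · (W/L) = 3.26 mA/V².
Assume saturation: I_D = ½ k_n V_ov² = 0.5 × 3.26 × 0.31² = 0.157 mA, giving V_DS = V_DD − I_D R_D = 1.85 − 0.157 × 6.45 = 0.84 V.
V_DS = 0.84 V ≥ V_ov = 0.31 V, confirming saturation.

I_D = 0.157 mA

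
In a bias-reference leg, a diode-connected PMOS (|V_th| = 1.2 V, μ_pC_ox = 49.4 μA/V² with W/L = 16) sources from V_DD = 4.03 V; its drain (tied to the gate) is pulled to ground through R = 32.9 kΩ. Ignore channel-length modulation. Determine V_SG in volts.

V_SG = 1.63 V

With gate tied to drain, V_SG = V_SD ≥ V_SG − |V_th|, so the device is in saturation.
k_p = μ_pC_ox · (W/L) = 0.7904 mA/V².
KCL at the drain: ½ k_p (V_SG − |V_th|)² = (V_DD − V_SG)/R.
Let x = V_SG − 1.2. Then 13 x² + x − 2.83 = 0, giving x = 0.43 V (positive root), so V_SG = 1.63 V.
I_D = (V_DD − V_SG)/R = (4.03 − 1.63) / 32.9 = 0.073 mA.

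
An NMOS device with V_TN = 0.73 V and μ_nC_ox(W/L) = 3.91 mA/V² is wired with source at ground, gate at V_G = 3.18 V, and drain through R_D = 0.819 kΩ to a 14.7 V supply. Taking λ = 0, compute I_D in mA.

I_D = 11.7 mA

V_GS = V_G = 3.18 V, so V_ov = 3.18 − 0.73 = 2.45 V.
Assume saturation: I_D = ½ k_n V_ov² = 0.5 × 3.91 × 2.45² = 11.7 mA, giving V_DS = V_DD − I_D R_D = 14.7 − 11.7 × 0.819 = 5.09 V.
V_DS = 5.09 V ≥ V_ov = 2.45 V, confirming saturation.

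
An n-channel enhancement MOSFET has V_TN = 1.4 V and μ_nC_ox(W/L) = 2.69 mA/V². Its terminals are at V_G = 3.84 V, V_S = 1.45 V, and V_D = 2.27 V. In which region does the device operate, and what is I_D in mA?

Triode; I_D = 1.28 mA

V_GS = V_G − V_S = 3.84 − 1.45 = 2.39 V; V_DS = V_D − V_S = 2.27 − 1.45 = 0.82 V.
V_ov = V_GS − V_TN = 2.39 − 1.4 = 0.99 V.
Since V_DS = 0.82 V < V_ov = 0.99 V, the device is in the triode region.
I_D = k_n [V_ov · V_DS − ½ V_DS²] = 2.69 × [0.99 × 0.82 − 0.5 × 0.82²] = 1.28 mA.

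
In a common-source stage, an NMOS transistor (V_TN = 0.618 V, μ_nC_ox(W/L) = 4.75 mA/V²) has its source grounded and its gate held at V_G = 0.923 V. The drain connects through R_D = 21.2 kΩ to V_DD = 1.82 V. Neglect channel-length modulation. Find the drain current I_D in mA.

I_D = 0.0828 mA

V_GS = V_G = 0.923 V, so V_ov = 0.923 − 0.618 = 0.305 V.
Assume saturation: I_D = ½ k_n V_ov² = 0.5 × 4.75 × 0.305² = 0.221 mA, giving V_DS = V_DD − I_D R_D = 1.82 − 0.221 × 21.2 = -2.86 V.
But -2.86 V < V_ov = 0.305 V, so the device is actually in triode.
In triode I_D = k_n[V_ov V_DS − ½ V_DS²] and I_D = (V_DD − V_DS)/R_D. Equating: 50.4 V_DS² − 31.71 V_DS + 1.82 = 0, giving V_DS = 0.0639 V (the root below V_ov).
I_D = (1.82 − 0.0639) / 21.2 = 0.0828 mA.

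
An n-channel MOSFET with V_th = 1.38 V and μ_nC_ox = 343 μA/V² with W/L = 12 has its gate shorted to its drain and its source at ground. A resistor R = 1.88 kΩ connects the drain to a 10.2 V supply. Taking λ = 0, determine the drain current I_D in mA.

I_D = 3.95 mA

With gate tied to drain, V_GS = V_DS ≥ V_GS − V_th, so the device is in saturation.
k_n = μ_nC_ox · (W/L) = 4.116 mA/V².
KCL at the drain: ½ k_n (V_GS − V_th)² = (V_DD − V_GS)/R.
Let x = V_GS − 1.38. Then 3.87 x² + x − 8.82 = 0, giving x = 1.39 V (positive root), so V_GS = 2.77 V.
I_D = (V_DD − V_GS)/R = (10.2 − 2.77) / 1.88 = 3.95 mA.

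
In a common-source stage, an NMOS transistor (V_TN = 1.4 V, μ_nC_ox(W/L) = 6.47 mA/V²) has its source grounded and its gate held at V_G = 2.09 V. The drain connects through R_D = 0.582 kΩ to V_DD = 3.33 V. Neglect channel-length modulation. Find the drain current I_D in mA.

V_GS = V_G = 2.09 V, so V_ov = 2.09 − 1.4 = 0.69 V.
Assume saturation: I_D = ½ k_n V_ov² = 0.5 × 6.47 × 0.69² = 1.54 mA, giving V_DS = V_DD − I_D R_D = 3.33 − 1.54 × 0.582 = 2.43 V.
V_DS = 2.43 V ≥ V_ov = 0.69 V, confirming saturation.

I_D = 1.54 mA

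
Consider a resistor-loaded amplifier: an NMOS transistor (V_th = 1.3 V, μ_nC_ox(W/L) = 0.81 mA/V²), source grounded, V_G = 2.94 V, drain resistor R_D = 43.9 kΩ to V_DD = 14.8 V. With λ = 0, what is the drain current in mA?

V_GS = V_G = 2.94 V, so V_ov = 2.94 − 1.3 = 1.64 V.
Assume saturation: I_D = ½ k_n V_ov² = 0.5 × 0.81 × 1.64² = 1.09 mA, giving V_DS = V_DD − I_D R_D = 14.8 − 1.09 × 43.9 = -33 V.
But -33 V < V_ov = 1.64 V, so the device is actually in triode.
In triode I_D = k_n[V_ov V_DS − ½ V_DS²] and I_D = (V_DD − V_DS)/R_D. Equating: 17.8 V_DS² − 59.32 V_DS + 14.8 = 0, giving V_DS = 0.272 V (the root below V_ov).
I_D = (14.8 − 0.272) / 43.9 = 0.331 mA.

I_D = 0.331 mA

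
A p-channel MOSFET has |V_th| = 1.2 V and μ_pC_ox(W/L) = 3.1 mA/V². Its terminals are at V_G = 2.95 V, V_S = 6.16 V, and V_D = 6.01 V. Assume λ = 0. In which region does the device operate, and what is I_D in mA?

V_SG = V_S − V_G = 6.16 − 2.95 = 3.21 V; V_SD = V_S − V_D = 6.16 − 6.01 = 0.15 V.
V_ov = V_SG − |V_th| = 3.21 − 1.2 = 2.01 V.
Since V_SD = 0.15 V < V_ov = 2.01 V, the device is in the triode region.
I_D = k_p [V_ov · V_SD − ½ V_SD²] = 3.1 × [2.01 × 0.15 − 0.5 × 0.15²] = 0.9 mA.

Triode; I_D = 0.900 mA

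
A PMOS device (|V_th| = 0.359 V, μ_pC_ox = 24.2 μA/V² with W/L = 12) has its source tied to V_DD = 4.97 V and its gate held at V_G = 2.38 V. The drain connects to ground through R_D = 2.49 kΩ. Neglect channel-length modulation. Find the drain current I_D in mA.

I_D = 0.723 mA

V_SG = V_DD − V_G = 4.97 − 2.38 = 2.59 V, so V_ov = 2.59 − 0.359 = 2.23 V.
k_p = μ_pC_ox · (W/L) = 0.2904 mA/V².
Assume saturation: I_D = ½ k_p V_ov² = 0.5 × 0.2904 × 2.23² = 0.723 mA, giving V_SD = V_DD − I_D R_D = 4.97 − 0.723 × 2.49 = 3.17 V.
V_SD = 3.17 V ≥ V_ov = 2.23 V, confirming saturation.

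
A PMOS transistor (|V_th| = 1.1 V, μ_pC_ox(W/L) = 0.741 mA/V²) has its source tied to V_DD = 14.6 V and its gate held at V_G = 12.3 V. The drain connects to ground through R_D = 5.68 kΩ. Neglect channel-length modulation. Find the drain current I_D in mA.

I_D = 0.534 mA

V_SG = V_DD − V_G = 14.6 − 12.3 = 2.3 V, so V_ov = 2.3 − 1.1 = 1.2 V.
Assume saturation: I_D = ½ k_p V_ov² = 0.5 × 0.741 × 1.2² = 0.534 mA, giving V_SD = V_DD − I_D R_D = 14.6 − 0.534 × 5.68 = 11.6 V.
V_SD = 11.6 V ≥ V_ov = 1.2 V, confirming saturation.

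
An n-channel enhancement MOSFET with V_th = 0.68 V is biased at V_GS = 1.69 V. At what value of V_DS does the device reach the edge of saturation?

V_DS,sat = 1.01 V

The boundary between triode and saturation is V_DS = V_GS − V_th = V_ov.
V_ov = 1.69 − 0.68 = 1.01 V.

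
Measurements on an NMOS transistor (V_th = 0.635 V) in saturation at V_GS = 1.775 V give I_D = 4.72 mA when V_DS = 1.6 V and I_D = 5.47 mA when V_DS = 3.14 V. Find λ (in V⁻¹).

λ = 0.124 V⁻¹

With V_GS fixed, I_D ∝ (1 + λ V_DS) in saturation, so I_D2/I_D1 = (1 + λ V_DS2)/(1 + λ V_DS1).
5.47/4.72 = 1.159 = (1 + 3.14 λ)/(1 + 1.6 λ).
Solving: λ (I_D1 V_DS2 − I_D2 V_DS1) = I_D2 − I_D1, so λ = (5.47 − 4.72) / (4.72 × 3.14 − 5.47 × 1.6) = 0.75 / 6.07 = 0.124 V⁻¹.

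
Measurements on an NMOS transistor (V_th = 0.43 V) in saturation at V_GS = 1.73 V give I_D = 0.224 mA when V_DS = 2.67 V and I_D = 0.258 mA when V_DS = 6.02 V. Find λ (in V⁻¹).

λ = 0.0515 V⁻¹

With V_GS fixed, I_D ∝ (1 + λ V_DS) in saturation, so I_D2/I_D1 = (1 + λ V_DS2)/(1 + λ V_DS1).
0.258/0.224 = 1.152 = (1 + 6.02 λ)/(1 + 2.67 λ).
Solving: λ (I_D1 V_DS2 − I_D2 V_DS1) = I_D2 − I_D1, so λ = (0.258 − 0.224) / (0.224 × 6.02 − 0.258 × 2.67) = 0.034 / 0.66 = 0.0515 V⁻¹.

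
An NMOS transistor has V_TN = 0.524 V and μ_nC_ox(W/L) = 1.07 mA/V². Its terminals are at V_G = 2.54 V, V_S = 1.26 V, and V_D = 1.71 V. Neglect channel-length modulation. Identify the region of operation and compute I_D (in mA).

Triode; I_D = 0.256 mA

V_GS = V_G − V_S = 2.54 − 1.26 = 1.28 V; V_DS = V_D − V_S = 1.71 − 1.26 = 0.45 V.
V_ov = V_GS − V_TN = 1.28 − 0.524 = 0.756 V.
Since V_DS = 0.45 V < V_ov = 0.756 V, the device is in the triode region.
I_D = k_n [V_ov · V_DS − ½ V_DS²] = 1.07 × [0.756 × 0.45 − 0.5 × 0.45²] = 0.256 mA.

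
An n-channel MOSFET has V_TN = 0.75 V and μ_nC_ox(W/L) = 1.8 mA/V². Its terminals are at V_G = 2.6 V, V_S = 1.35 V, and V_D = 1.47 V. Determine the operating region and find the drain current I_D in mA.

Triode; I_D = 0.0950 mA

V_GS = V_G − V_S = 2.6 − 1.35 = 1.25 V; V_DS = V_D − V_S = 1.47 − 1.35 = 0.12 V.
V_ov = V_GS − V_TN = 1.25 − 0.75 = 0.5 V.
Since V_DS = 0.12 V < V_ov = 0.5 V, the device is in the triode region.
I_D = k_n [V_ov · V_DS − ½ V_DS²] = 1.8 × [0.5 × 0.12 − 0.5 × 0.12²] = 0.095 mA.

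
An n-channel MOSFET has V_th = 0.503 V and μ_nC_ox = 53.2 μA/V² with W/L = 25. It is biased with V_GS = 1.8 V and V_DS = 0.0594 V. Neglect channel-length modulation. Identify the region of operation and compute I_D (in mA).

k_n = μ_nC_ox · (W/L) = 1.33 mA/V².
V_ov = V_GS − V_th = 1.8 − 0.503 = 1.3 V.
Since V_DS = 0.0594 V < V_ov = 1.3 V, the device is in the triode region.
I_D = k_n [V_ov · V_DS − ½ V_DS²] = 1.33 × [1.3 × 0.0594 − 0.5 × 0.0594²] = 0.1 mA.

Triode; I_D = 0.100 mA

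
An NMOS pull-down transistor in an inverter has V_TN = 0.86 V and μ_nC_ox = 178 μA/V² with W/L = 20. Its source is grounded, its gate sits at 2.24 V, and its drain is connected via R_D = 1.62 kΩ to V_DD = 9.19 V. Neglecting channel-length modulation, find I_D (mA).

I_D = 3.39 mA

V_GS = V_G = 2.24 V, so V_ov = 2.24 − 0.86 = 1.38 V.
k_n = μ_nC_ox · (W/L) = 3.56 mA/V².
Assume saturation: I_D = ½ k_n V_ov² = 0.5 × 3.56 × 1.38² = 3.39 mA, giving V_DS = V_DD − I_D R_D = 9.19 − 3.39 × 1.62 = 3.7 V.
V_DS = 3.7 V ≥ V_ov = 1.38 V, confirming saturation.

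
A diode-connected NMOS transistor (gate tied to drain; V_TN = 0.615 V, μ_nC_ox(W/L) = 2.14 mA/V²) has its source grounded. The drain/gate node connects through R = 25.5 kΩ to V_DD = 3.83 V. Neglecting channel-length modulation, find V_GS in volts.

V_GS = 0.940 V

With gate tied to drain, V_GS = V_DS ≥ V_GS − V_TN, so the device is in saturation.
KCL at the drain: ½ k_n (V_GS − V_TN)² = (V_DD − V_GS)/R.
Let x = V_GS − 0.615. Then 27.3 x² + x − 3.215 = 0, giving x = 0.325 V (positive root), so V_GS = 0.94 V.
I_D = (V_DD − V_GS)/R = (3.83 − 0.94) / 25.5 = 0.113 mA.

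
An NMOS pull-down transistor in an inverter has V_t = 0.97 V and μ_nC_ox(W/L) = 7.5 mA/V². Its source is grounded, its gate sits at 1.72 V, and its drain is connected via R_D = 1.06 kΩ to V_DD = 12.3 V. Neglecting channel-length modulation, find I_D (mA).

V_GS = V_G = 1.72 V, so V_ov = 1.72 − 0.97 = 0.75 V.
Assume saturation: I_D = ½ k_n V_ov² = 0.5 × 7.5 × 0.75² = 2.11 mA, giving V_DS = V_DD − I_D R_D = 12.3 − 2.11 × 1.06 = 10.1 V.
V_DS = 10.1 V ≥ V_ov = 0.75 V, confirming saturation.

I_D = 2.11 mA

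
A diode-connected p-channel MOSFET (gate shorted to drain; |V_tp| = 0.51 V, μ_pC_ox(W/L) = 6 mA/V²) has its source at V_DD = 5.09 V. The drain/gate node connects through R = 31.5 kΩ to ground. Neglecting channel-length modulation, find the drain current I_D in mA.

With gate tied to drain, V_SG = V_SD ≥ V_SG − |V_tp|, so the device is in saturation.
KCL at the drain: ½ k_p (V_SG − |V_tp|)² = (V_DD − V_SG)/R.
Let x = V_SG − 0.51. Then 94.5 x² + x − 4.58 = 0, giving x = 0.215 V (positive root), so V_SG = 0.725 V.
I_D = (V_DD − V_SG)/R = (5.09 − 0.725) / 31.5 = 0.139 mA.

I_D = 0.139 mA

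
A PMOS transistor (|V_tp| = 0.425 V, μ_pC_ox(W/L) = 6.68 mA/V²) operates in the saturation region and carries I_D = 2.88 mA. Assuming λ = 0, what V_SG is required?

V_SG = 1.35 V

In saturation I_D = ½ k_p (V_SG − |V_tp|)², so V_SG − |V_tp| = √(2 I_D / k_p) = √(2 × 2.88 / 6.68) = 0.929 V.
V_SG = 0.425 + 0.929 = 1.35 V.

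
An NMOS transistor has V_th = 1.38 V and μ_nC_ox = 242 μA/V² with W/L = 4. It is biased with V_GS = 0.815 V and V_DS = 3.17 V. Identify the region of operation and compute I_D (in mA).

Cutoff; I_D = 0 mA

V_GS = 0.815 V < V_th = 1.38 V, so the transistor is in cutoff.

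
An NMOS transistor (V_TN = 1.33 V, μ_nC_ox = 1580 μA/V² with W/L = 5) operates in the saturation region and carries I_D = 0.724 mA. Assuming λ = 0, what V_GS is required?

k_n = μ_nC_ox · (W/L) = 7.9 mA/V².
In saturation I_D = ½ k_n (V_GS − V_TN)², so V_GS − V_TN = √(2 I_D / k_n) = √(2 × 0.724 / 7.9) = 0.428 V.
V_GS = 1.33 + 0.428 = 1.76 V.

V_GS = 1.76 V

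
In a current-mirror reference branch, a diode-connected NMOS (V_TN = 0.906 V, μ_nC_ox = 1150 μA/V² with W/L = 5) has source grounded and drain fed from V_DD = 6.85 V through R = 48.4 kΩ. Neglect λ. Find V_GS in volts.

V_GS = 1.11 V

With gate tied to drain, V_GS = V_DS ≥ V_GS − V_TN, so the device is in saturation.
k_n = μ_nC_ox · (W/L) = 5.75 mA/V².
KCL at the drain: ½ k_n (V_GS − V_TN)² = (V_DD − V_GS)/R.
Let x = V_GS − 0.906. Then 139 x² + x − 5.944 = 0, giving x = 0.203 V (positive root), so V_GS = 1.11 V.
I_D = (V_DD − V_GS)/R = (6.85 − 1.11) / 48.4 = 0.119 mA.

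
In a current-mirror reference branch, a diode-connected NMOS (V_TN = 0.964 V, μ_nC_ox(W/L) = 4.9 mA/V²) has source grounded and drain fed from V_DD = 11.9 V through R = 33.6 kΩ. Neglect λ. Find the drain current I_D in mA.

I_D = 0.315 mA

With gate tied to drain, V_GS = V_DS ≥ V_GS − V_TN, so the device is in saturation.
KCL at the drain: ½ k_n (V_GS − V_TN)² = (V_DD − V_GS)/R.
Let x = V_GS − 0.964. Then 82.3 x² + x − 10.94 = 0, giving x = 0.358 V (positive root), so V_GS = 1.32 V.
I_D = (V_DD − V_GS)/R = (11.9 − 1.32) / 33.6 = 0.315 mA.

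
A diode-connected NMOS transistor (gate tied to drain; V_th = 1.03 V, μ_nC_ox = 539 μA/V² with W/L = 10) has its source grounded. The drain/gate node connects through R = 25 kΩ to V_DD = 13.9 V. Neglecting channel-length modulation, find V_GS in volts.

V_GS = 1.46 V

With gate tied to drain, V_GS = V_DS ≥ V_GS − V_th, so the device is in saturation.
k_n = μ_nC_ox · (W/L) = 5.39 mA/V².
KCL at the drain: ½ k_n (V_GS − V_th)² = (V_DD − V_GS)/R.
Let x = V_GS − 1.03. Then 67.4 x² + x − 12.87 = 0, giving x = 0.43 V (positive root), so V_GS = 1.46 V.
I_D = (V_DD − V_GS)/R = (13.9 − 1.46) / 25 = 0.498 mA.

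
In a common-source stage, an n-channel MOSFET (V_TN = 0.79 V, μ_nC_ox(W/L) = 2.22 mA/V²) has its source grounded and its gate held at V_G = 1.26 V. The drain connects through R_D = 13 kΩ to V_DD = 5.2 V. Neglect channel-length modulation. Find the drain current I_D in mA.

I_D = 0.245 mA

V_GS = V_G = 1.26 V, so V_ov = 1.26 − 0.79 = 0.47 V.
Assume saturation: I_D = ½ k_n V_ov² = 0.5 × 2.22 × 0.47² = 0.245 mA, giving V_DS = V_DD − I_D R_D = 5.2 − 0.245 × 13 = 2.01 V.
V_DS = 2.01 V ≥ V_ov = 0.47 V, confirming saturation.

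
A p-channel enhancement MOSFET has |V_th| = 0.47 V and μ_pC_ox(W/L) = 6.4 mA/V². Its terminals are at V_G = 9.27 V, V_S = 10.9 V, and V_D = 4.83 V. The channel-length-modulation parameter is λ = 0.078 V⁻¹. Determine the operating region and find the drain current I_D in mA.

Saturation; I_D = 6.34 mA

V_SG = V_S − V_G = 10.9 − 9.27 = 1.63 V; V_SD = V_S − V_D = 10.9 − 4.83 = 6.07 V.
V_ov = V_SG − |V_th| = 1.63 − 0.47 = 1.16 V.
Since V_SD = 6.07 V ≥ V_ov = 1.16 V, the device is in saturation.
I_D = ½ k_p V_ov² (1 + λ V_SD) = 0.5 × 6.4 × 1.16² × (1 + 0.078 × 6.07) = 6.34 mA.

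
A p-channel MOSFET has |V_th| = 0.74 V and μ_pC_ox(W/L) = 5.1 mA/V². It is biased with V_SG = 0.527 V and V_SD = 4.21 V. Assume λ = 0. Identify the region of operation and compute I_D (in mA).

V_SG = 0.527 V < |V_th| = 0.74 V, so the transistor is in cutoff.

Cutoff; I_D = 0 mA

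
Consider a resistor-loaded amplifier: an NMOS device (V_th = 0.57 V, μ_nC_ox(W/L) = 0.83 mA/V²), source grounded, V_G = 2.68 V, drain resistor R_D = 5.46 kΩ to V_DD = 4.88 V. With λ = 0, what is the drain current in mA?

I_D = 0.799 mA

V_GS = V_G = 2.68 V, so V_ov = 2.68 − 0.57 = 2.11 V.
Assume saturation: I_D = ½ k_n V_ov² = 0.5 × 0.83 × 2.11² = 1.85 mA, giving V_DS = V_DD − I_D R_D = 4.88 − 1.85 × 5.46 = -5.21 V.
But -5.21 V < V_ov = 2.11 V, so the device is actually in triode.
In triode I_D = k_n[V_ov V_DS − ½ V_DS²] and I_D = (V_DD − V_DS)/R_D. Equating: 2.27 V_DS² − 10.56 V_DS + 4.88 = 0, giving V_DS = 0.52 V (the root below V_ov).
I_D = (4.88 − 0.52) / 5.46 = 0.799 mA.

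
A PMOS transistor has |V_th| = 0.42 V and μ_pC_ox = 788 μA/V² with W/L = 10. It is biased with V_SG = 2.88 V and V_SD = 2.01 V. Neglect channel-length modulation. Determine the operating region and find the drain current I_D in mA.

Triode; I_D = 23.0 mA

k_p = μ_pC_ox · (W/L) = 7.88 mA/V².
V_ov = V_SG − |V_th| = 2.88 − 0.42 = 2.46 V.
Since V_SD = 2.01 V < V_ov = 2.46 V, the device is in the triode region.
I_D = k_p [V_ov · V_SD − ½ V_SD²] = 7.88 × [2.46 × 2.01 − 0.5 × 2.01²] = 23 mA.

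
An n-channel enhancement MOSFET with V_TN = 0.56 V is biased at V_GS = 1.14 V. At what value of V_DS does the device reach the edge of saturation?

The boundary between triode and saturation is V_DS = V_GS − V_TN = V_ov.
V_ov = 1.14 − 0.56 = 0.58 V.

V_DS,sat = 0.580 V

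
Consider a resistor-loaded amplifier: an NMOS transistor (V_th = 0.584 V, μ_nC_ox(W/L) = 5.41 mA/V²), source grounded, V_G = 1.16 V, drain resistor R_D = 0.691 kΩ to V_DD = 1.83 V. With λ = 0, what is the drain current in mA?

V_GS = V_G = 1.16 V, so V_ov = 1.16 − 0.584 = 0.576 V.
Assume saturation: I_D = ½ k_n V_ov² = 0.5 × 5.41 × 0.576² = 0.897 mA, giving V_DS = V_DD − I_D R_D = 1.83 − 0.897 × 0.691 = 1.21 V.
V_DS = 1.21 V ≥ V_ov = 0.576 V, confirming saturation.

I_D = 0.897 mA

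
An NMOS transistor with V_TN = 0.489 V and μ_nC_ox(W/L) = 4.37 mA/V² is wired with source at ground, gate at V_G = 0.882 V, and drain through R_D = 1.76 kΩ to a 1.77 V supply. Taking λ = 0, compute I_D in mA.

V_GS = V_G = 0.882 V, so V_ov = 0.882 − 0.489 = 0.393 V.
Assume saturation: I_D = ½ k_n V_ov² = 0.5 × 4.37 × 0.393² = 0.337 mA, giving V_DS = V_DD − I_D R_D = 1.77 − 0.337 × 1.76 = 1.18 V.
V_DS = 1.18 V ≥ V_ov = 0.393 V, confirming saturation.

I_D = 0.337 mA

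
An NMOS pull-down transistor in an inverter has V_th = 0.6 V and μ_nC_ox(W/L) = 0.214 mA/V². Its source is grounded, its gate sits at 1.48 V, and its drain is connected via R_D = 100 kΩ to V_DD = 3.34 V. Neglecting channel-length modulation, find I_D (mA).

I_D = 0.0315 mA

V_GS = V_G = 1.48 V, so V_ov = 1.48 − 0.6 = 0.88 V.
Assume saturation: I_D = ½ k_n V_ov² = 0.5 × 0.214 × 0.88² = 0.0829 mA, giving V_DS = V_DD − I_D R_D = 3.34 − 0.0829 × 100 = -4.95 V.
But -4.95 V < V_ov = 0.88 V, so the device is actually in triode.
In triode I_D = k_n[V_ov V_DS − ½ V_DS²] and I_D = (V_DD − V_DS)/R_D. Equating: 10.7 V_DS² − 19.83 V_DS + 3.34 = 0, giving V_DS = 0.187 V (the root below V_ov).
I_D = (3.34 − 0.187) / 100 = 0.0315 mA.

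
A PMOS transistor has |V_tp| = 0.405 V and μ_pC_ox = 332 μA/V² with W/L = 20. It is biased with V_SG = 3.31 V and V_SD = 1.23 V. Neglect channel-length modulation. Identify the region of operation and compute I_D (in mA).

Triode; I_D = 18.7 mA

k_p = μ_pC_ox · (W/L) = 6.64 mA/V².
V_ov = V_SG − |V_tp| = 3.31 − 0.405 = 2.91 V.
Since V_SD = 1.23 V < V_ov = 2.91 V, the device is in the triode region.
I_D = k_p [V_ov · V_SD − ½ V_SD²] = 6.64 × [2.91 × 1.23 − 0.5 × 1.23²] = 18.7 mA.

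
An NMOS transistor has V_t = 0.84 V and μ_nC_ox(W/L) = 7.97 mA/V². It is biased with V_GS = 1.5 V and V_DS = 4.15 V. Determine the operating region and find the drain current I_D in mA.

V_ov = V_GS − V_t = 1.5 − 0.84 = 0.66 V.
Since V_DS = 4.15 V ≥ V_ov = 0.66 V, the device is in saturation.
I_D = ½ k_n V_ov² = 0.5 × 7.97 × 0.66² = 1.74 mA.

Saturation; I_D = 1.74 mA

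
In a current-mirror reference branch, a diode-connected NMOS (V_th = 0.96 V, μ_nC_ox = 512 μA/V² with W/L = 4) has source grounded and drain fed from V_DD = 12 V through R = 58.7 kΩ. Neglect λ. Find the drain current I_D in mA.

I_D = 0.181 mA

With gate tied to drain, V_GS = V_DS ≥ V_GS − V_th, so the device is in saturation.
k_n = μ_nC_ox · (W/L) = 2.048 mA/V².
KCL at the drain: ½ k_n (V_GS − V_th)² = (V_DD − V_GS)/R.
Let x = V_GS − 0.96. Then 60.1 x² + x − 11.04 = 0, giving x = 0.42 V (positive root), so V_GS = 1.38 V.
I_D = (V_DD − V_GS)/R = (12 − 1.38) / 58.7 = 0.181 mA.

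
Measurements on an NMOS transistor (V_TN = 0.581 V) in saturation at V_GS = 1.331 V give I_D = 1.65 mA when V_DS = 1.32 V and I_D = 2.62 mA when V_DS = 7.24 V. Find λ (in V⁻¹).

With V_GS fixed, I_D ∝ (1 + λ V_DS) in saturation, so I_D2/I_D1 = (1 + λ V_DS2)/(1 + λ V_DS1).
2.62/1.65 = 1.588 = (1 + 7.24 λ)/(1 + 1.32 λ).
Solving: λ (I_D1 V_DS2 − I_D2 V_DS1) = I_D2 − I_D1, so λ = (2.62 − 1.65) / (1.65 × 7.24 − 2.62 × 1.32) = 0.97 / 8.49 = 0.114 V⁻¹.

λ = 0.114 V⁻¹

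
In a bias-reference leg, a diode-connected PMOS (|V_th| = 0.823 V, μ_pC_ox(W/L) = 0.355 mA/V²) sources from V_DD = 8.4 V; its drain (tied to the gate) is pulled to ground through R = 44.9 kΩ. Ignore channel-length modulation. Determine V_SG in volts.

V_SG = 1.74 V

With gate tied to drain, V_SG = V_SD ≥ V_SG − |V_th|, so the device is in saturation.
KCL at the drain: ½ k_p (V_SG − |V_th|)² = (V_DD − V_SG)/R.
Let x = V_SG − 0.823. Then 7.97 x² + x − 7.577 = 0, giving x = 0.914 V (positive root), so V_SG = 1.74 V.
I_D = (V_DD − V_SG)/R = (8.4 − 1.74) / 44.9 = 0.148 mA.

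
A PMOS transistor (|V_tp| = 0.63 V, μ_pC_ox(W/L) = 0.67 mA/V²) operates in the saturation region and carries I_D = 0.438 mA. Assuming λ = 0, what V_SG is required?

V_SG = 1.77 V

In saturation I_D = ½ k_p (V_SG − |V_tp|)², so V_SG − |V_tp| = √(2 I_D / k_p) = √(2 × 0.438 / 0.67) = 1.14 V.
V_SG = 0.63 + 1.14 = 1.77 V.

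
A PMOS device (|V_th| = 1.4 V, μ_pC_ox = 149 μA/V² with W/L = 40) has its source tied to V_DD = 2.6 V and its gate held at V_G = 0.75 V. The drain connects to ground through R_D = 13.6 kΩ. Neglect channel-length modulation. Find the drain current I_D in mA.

V_SG = V_DD − V_G = 2.6 − 0.75 = 1.85 V, so V_ov = 1.85 − 1.4 = 0.45 V.
k_p = μ_pC_ox · (W/L) = 5.96 mA/V².
Assume saturation: I_D = ½ k_p V_ov² = 0.5 × 5.96 × 0.45² = 0.603 mA, giving V_SD = V_DD − I_D R_D = 2.6 − 0.603 × 13.6 = -5.61 V.
But -5.61 V < V_ov = 0.45 V, so the device is actually in triode.
In triode I_D = k_p[V_ov V_SD − ½ V_SD²] and I_D = (V_DD − V_SD)/R_D. Equating: 40.5 V_SD² − 37.48 V_SD + 2.6 = 0, giving V_SD = 0.0756 V (the root below V_ov).
I_D = (2.6 − 0.0756) / 13.6 = 0.186 mA.

I_D = 0.186 mA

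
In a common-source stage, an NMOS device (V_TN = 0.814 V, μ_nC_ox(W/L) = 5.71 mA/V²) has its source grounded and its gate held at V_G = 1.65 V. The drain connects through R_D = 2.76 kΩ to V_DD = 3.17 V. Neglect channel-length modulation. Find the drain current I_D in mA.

I_D = 1.05 mA

V_GS = V_G = 1.65 V, so V_ov = 1.65 − 0.814 = 0.836 V.
Assume saturation: I_D = ½ k_n V_ov² = 0.5 × 5.71 × 0.836² = 2 mA, giving V_DS = V_DD − I_D R_D = 3.17 − 2 × 2.76 = -2.34 V.
But -2.34 V < V_ov = 0.836 V, so the device is actually in triode.
In triode I_D = k_n[V_ov V_DS − ½ V_DS²] and I_D = (V_DD − V_DS)/R_D. Equating: 7.88 V_DS² − 14.18 V_DS + 3.17 = 0, giving V_DS = 0.262 V (the root below V_ov).
I_D = (3.17 − 0.262) / 2.76 = 1.05 mA.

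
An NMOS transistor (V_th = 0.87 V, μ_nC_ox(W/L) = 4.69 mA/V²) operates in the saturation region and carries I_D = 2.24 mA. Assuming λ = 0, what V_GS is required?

In saturation I_D = ½ k_n (V_GS − V_th)², so V_GS − V_th = √(2 I_D / k_n) = √(2 × 2.24 / 4.69) = 0.977 V.
V_GS = 0.87 + 0.977 = 1.85 V.

V_GS = 1.85 V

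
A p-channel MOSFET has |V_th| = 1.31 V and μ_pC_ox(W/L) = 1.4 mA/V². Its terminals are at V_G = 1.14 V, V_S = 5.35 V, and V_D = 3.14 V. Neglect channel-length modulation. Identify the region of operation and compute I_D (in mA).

Triode; I_D = 5.55 mA

V_SG = V_S − V_G = 5.35 − 1.14 = 4.21 V; V_SD = V_S − V_D = 5.35 − 3.14 = 2.21 V.
V_ov = V_SG − |V_th| = 4.21 − 1.31 = 2.9 V.
Since V_SD = 2.21 V < V_ov = 2.9 V, the device is in the triode region.
I_D = k_p [V_ov · V_SD − ½ V_SD²] = 1.4 × [2.9 × 2.21 − 0.5 × 2.21²] = 5.55 mA.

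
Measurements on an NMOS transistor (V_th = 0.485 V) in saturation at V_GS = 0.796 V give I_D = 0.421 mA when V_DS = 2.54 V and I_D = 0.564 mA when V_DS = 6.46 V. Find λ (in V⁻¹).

With V_GS fixed, I_D ∝ (1 + λ V_DS) in saturation, so I_D2/I_D1 = (1 + λ V_DS2)/(1 + λ V_DS1).
0.564/0.421 = 1.34 = (1 + 6.46 λ)/(1 + 2.54 λ).
Solving: λ (I_D1 V_DS2 − I_D2 V_DS1) = I_D2 − I_D1, so λ = (0.564 − 0.421) / (0.421 × 6.46 − 0.564 × 2.54) = 0.143 / 1.29 = 0.111 V⁻¹.

λ = 0.111 V⁻¹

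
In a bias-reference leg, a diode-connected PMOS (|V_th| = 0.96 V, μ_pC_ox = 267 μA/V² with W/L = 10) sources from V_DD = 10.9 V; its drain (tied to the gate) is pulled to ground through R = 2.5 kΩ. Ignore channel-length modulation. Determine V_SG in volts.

V_SG = 2.54 V

With gate tied to drain, V_SG = V_SD ≥ V_SG − |V_th|, so the device is in saturation.
k_p = μ_pC_ox · (W/L) = 2.67 mA/V².
KCL at the drain: ½ k_p (V_SG − |V_th|)² = (V_DD − V_SG)/R.
Let x = V_SG − 0.96. Then 3.34 x² + x − 9.94 = 0, giving x = 1.58 V (positive root), so V_SG = 2.54 V.
I_D = (V_DD − V_SG)/R = (10.9 − 2.54) / 2.5 = 3.34 mA.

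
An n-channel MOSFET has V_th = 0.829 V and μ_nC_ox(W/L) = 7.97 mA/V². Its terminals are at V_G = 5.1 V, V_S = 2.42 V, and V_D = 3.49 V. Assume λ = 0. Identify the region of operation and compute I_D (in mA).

Triode; I_D = 11.2 mA

V_GS = V_G − V_S = 5.1 − 2.42 = 2.68 V; V_DS = V_D − V_S = 3.49 − 2.42 = 1.07 V.
V_ov = V_GS − V_th = 2.68 − 0.829 = 1.85 V.
Since V_DS = 1.07 V < V_ov = 1.85 V, the device is in the triode region.
I_D = k_n [V_ov · V_DS − ½ V_DS²] = 7.97 × [1.85 × 1.07 − 0.5 × 1.07²] = 11.2 mA.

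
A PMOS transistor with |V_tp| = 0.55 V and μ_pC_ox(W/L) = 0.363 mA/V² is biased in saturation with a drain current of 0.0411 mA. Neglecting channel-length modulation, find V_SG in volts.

V_SG = 1.03 V

In saturation I_D = ½ k_p (V_SG − |V_tp|)², so V_SG − |V_tp| = √(2 I_D / k_p) = √(2 × 0.0411 / 0.363) = 0.476 V.
V_SG = 0.55 + 0.476 = 1.03 V.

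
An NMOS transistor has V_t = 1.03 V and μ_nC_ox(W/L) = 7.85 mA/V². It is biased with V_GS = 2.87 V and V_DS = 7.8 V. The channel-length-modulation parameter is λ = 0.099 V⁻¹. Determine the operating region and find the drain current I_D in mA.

Saturation; I_D = 23.5 mA

V_ov = V_GS − V_t = 2.87 − 1.03 = 1.84 V.
Since V_DS = 7.8 V ≥ V_ov = 1.84 V, the device is in saturation.
I_D = ½ k_n V_ov² (1 + λ V_DS) = 0.5 × 7.85 × 1.84² × (1 + 0.099 × 7.8) = 23.5 mA.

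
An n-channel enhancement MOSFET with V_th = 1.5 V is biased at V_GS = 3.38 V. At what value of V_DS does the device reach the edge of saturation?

The boundary between triode and saturation is V_DS = V_GS − V_th = V_ov.
V_ov = 3.38 − 1.5 = 1.88 V.

V_DS,sat = 1.88 V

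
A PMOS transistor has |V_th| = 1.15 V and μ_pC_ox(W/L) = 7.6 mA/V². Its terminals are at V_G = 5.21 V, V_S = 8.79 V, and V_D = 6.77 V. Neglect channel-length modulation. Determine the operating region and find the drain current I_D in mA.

V_SG = V_S − V_G = 8.79 − 5.21 = 3.58 V; V_SD = V_S − V_D = 8.79 − 6.77 = 2.02 V.
V_ov = V_SG − |V_th| = 3.58 − 1.15 = 2.43 V.
Since V_SD = 2.02 V < V_ov = 2.43 V, the device is in the triode region.
I_D = k_p [V_ov · V_SD − ½ V_SD²] = 7.6 × [2.43 × 2.02 − 0.5 × 2.02²] = 21.8 mA.

Triode; I_D = 21.8 mA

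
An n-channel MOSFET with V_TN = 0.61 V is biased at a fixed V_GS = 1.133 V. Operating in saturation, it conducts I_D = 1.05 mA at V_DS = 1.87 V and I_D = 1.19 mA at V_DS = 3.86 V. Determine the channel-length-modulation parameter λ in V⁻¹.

With V_GS fixed, I_D ∝ (1 + λ V_DS) in saturation, so I_D2/I_D1 = (1 + λ V_DS2)/(1 + λ V_DS1).
1.19/1.05 = 1.133 = (1 + 3.86 λ)/(1 + 1.87 λ).
Solving: λ (I_D1 V_DS2 − I_D2 V_DS1) = I_D2 − I_D1, so λ = (1.19 − 1.05) / (1.05 × 3.86 − 1.19 × 1.87) = 0.14 / 1.83 = 0.0766 V⁻¹.

λ = 0.0766 V⁻¹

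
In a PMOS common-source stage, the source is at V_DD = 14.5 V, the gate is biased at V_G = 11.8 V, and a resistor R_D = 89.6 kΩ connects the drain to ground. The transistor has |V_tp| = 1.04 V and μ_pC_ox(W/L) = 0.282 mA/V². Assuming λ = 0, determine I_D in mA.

I_D = 0.158 mA

V_SG = V_DD − V_G = 14.5 − 11.8 = 2.7 V, so V_ov = 2.7 − 1.04 = 1.66 V.
Assume saturation: I_D = ½ k_p V_ov² = 0.5 × 0.282 × 1.66² = 0.389 mA, giving V_SD = V_DD − I_D R_D = 14.5 − 0.389 × 89.6 = -20.3 V.
But -20.3 V < V_ov = 1.66 V, so the device is actually in triode.
In triode I_D = k_p[V_ov V_SD − ½ V_SD²] and I_D = (V_DD − V_SD)/R_D. Equating: 12.6 V_SD² − 42.94 V_SD + 14.5 = 0, giving V_SD = 0.38 V (the root below V_ov).
I_D = (14.5 − 0.38) / 89.6 = 0.158 mA.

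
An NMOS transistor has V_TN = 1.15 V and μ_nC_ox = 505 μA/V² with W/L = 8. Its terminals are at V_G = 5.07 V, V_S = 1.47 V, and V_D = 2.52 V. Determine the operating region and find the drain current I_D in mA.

Triode; I_D = 8.17 mA

V_GS = V_G − V_S = 5.07 − 1.47 = 3.6 V; V_DS = V_D − V_S = 2.52 − 1.47 = 1.05 V.
k_n = μ_nC_ox · (W/L) = 4.04 mA/V².
V_ov = V_GS − V_TN = 3.6 − 1.15 = 2.45 V.
Since V_DS = 1.05 V < V_ov = 2.45 V, the device is in the triode region.
I_D = k_n [V_ov · V_DS − ½ V_DS²] = 4.04 × [2.45 × 1.05 − 0.5 × 1.05²] = 8.17 mA.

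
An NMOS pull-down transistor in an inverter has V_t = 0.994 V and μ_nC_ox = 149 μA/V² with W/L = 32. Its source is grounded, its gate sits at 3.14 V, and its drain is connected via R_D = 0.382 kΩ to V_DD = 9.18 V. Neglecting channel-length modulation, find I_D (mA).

I_D = 11.0 mA

V_GS = V_G = 3.14 V, so V_ov = 3.14 − 0.994 = 2.15 V.
k_n = μ_nC_ox · (W/L) = 4.768 mA/V².
Assume saturation: I_D = ½ k_n V_ov² = 0.5 × 4.768 × 2.15² = 11 mA, giving V_DS = V_DD − I_D R_D = 9.18 − 11 × 0.382 = 4.99 V.
V_DS = 4.99 V ≥ V_ov = 2.15 V, confirming saturation.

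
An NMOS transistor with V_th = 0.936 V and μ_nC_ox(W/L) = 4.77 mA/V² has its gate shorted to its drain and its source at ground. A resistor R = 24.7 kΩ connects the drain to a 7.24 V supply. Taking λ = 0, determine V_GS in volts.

With gate tied to drain, V_GS = V_DS ≥ V_GS − V_th, so the device is in saturation.
KCL at the drain: ½ k_n (V_GS − V_th)² = (V_DD − V_GS)/R.
Let x = V_GS − 0.936. Then 58.9 x² + x − 6.304 = 0, giving x = 0.319 V (positive root), so V_GS = 1.25 V.
I_D = (V_DD − V_GS)/R = (7.24 − 1.25) / 24.7 = 0.242 mA.

V_GS = 1.25 V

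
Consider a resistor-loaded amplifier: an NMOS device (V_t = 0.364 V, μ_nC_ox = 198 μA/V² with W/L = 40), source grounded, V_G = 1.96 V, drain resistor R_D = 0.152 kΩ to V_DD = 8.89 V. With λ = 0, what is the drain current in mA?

V_GS = V_G = 1.96 V, so V_ov = 1.96 − 0.364 = 1.6 V.
k_n = μ_nC_ox · (W/L) = 7.92 mA/V².
Assume saturation: I_D = ½ k_n V_ov² = 0.5 × 7.92 × 1.6² = 10.1 mA, giving V_DS = V_DD − I_D R_D = 8.89 − 10.1 × 0.152 = 7.36 V.
V_DS = 7.36 V ≥ V_ov = 1.6 V, confirming saturation.

I_D = 10.1 mA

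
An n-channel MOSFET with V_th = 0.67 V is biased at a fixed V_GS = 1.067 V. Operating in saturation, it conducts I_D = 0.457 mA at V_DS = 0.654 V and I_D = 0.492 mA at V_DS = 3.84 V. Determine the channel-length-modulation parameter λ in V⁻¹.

With V_GS fixed, I_D ∝ (1 + λ V_DS) in saturation, so I_D2/I_D1 = (1 + λ V_DS2)/(1 + λ V_DS1).
0.492/0.457 = 1.077 = (1 + 3.84 λ)/(1 + 0.654 λ).
Solving: λ (I_D1 V_DS2 − I_D2 V_DS1) = I_D2 − I_D1, so λ = (0.492 − 0.457) / (0.457 × 3.84 − 0.492 × 0.654) = 0.035 / 1.43 = 0.0244 V⁻¹.

λ = 0.0244 V⁻¹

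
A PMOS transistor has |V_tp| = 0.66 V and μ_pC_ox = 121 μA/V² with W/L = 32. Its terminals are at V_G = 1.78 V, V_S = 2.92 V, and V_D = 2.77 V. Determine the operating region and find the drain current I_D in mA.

V_SG = V_S − V_G = 2.92 − 1.78 = 1.14 V; V_SD = V_S − V_D = 2.92 − 2.77 = 0.15 V.
k_p = μ_pC_ox · (W/L) = 3.872 mA/V².
V_ov = V_SG − |V_tp| = 1.14 − 0.66 = 0.48 V.
Since V_SD = 0.15 V < V_ov = 0.48 V, the device is in the triode region.
I_D = k_p [V_ov · V_SD − ½ V_SD²] = 3.872 × [0.48 × 0.15 − 0.5 × 0.15²] = 0.235 mA.

Triode; I_D = 0.235 mA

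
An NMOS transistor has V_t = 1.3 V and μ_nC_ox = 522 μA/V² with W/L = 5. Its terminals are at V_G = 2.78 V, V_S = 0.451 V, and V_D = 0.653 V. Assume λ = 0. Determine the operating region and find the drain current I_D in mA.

V_GS = V_G − V_S = 2.78 − 0.451 = 2.33 V; V_DS = V_D − V_S = 0.653 − 0.451 = 0.202 V.
k_n = μ_nC_ox · (W/L) = 2.61 mA/V².
V_ov = V_GS − V_t = 2.33 − 1.3 = 1.03 V.
Since V_DS = 0.202 V < V_ov = 1.03 V, the device is in the triode region.
I_D = k_n [V_ov · V_DS − ½ V_DS²] = 2.61 × [1.03 × 0.202 − 0.5 × 0.202²] = 0.489 mA.

Triode; I_D = 0.489 mA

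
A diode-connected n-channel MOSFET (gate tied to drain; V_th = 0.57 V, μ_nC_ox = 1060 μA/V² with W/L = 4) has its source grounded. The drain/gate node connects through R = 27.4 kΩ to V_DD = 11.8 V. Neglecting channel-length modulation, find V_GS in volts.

V_GS = 1.00 V

With gate tied to drain, V_GS = V_DS ≥ V_GS − V_th, so the device is in saturation.
k_n = μ_nC_ox · (W/L) = 4.24 mA/V².
KCL at the drain: ½ k_n (V_GS − V_th)² = (V_DD − V_GS)/R.
Let x = V_GS − 0.57. Then 58.1 x² + x − 11.23 = 0, giving x = 0.431 V (positive root), so V_GS = 1 V.
I_D = (V_DD − V_GS)/R = (11.8 − 1) / 27.4 = 0.394 mA.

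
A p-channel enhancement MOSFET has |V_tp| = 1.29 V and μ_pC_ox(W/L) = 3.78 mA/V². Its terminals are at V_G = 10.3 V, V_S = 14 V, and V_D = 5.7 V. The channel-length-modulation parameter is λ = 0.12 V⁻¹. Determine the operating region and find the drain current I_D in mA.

Saturation; I_D = 21.9 mA

V_SG = V_S − V_G = 14 − 10.3 = 3.7 V; V_SD = V_S − V_D = 14 − 5.7 = 8.3 V.
V_ov = V_SG − |V_tp| = 3.7 − 1.29 = 2.41 V.
Since V_SD = 8.3 V ≥ V_ov = 2.41 V, the device is in saturation.
I_D = ½ k_p V_ov² (1 + λ V_SD) = 0.5 × 3.78 × 2.41² × (1 + 0.12 × 8.3) = 21.9 mA.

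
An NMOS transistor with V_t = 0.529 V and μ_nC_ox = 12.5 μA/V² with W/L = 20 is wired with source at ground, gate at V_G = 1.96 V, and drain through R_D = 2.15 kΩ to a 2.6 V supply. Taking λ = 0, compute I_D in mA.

I_D = 0.256 mA

V_GS = V_G = 1.96 V, so V_ov = 1.96 − 0.529 = 1.43 V.
k_n = μ_nC_ox · (W/L) = 0.25 mA/V².
Assume saturation: I_D = ½ k_n V_ov² = 0.5 × 0.25 × 1.43² = 0.256 mA, giving V_DS = V_DD − I_D R_D = 2.6 − 0.256 × 2.15 = 2.05 V.
V_DS = 2.05 V ≥ V_ov = 1.43 V, confirming saturation.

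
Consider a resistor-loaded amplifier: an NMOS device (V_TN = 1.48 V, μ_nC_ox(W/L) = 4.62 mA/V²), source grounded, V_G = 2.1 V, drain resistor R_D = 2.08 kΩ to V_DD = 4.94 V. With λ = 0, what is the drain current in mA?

I_D = 0.888 mA

V_GS = V_G = 2.1 V, so V_ov = 2.1 − 1.48 = 0.62 V.
Assume saturation: I_D = ½ k_n V_ov² = 0.5 × 4.62 × 0.62² = 0.888 mA, giving V_DS = V_DD − I_D R_D = 4.94 − 0.888 × 2.08 = 3.09 V.
V_DS = 3.09 V ≥ V_ov = 0.62 V, confirming saturation.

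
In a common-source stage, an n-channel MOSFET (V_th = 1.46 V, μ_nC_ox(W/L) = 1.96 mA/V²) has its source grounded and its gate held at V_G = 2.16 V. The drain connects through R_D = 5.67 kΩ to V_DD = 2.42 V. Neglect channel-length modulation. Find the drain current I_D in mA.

I_D = 0.364 mA

V_GS = V_G = 2.16 V, so V_ov = 2.16 − 1.46 = 0.7 V.
Assume saturation: I_D = ½ k_n V_ov² = 0.5 × 1.96 × 0.7² = 0.48 mA, giving V_DS = V_DD − I_D R_D = 2.42 − 0.48 × 5.67 = -0.303 V.
But -0.303 V < V_ov = 0.7 V, so the device is actually in triode.
In triode I_D = k_n[V_ov V_DS − ½ V_DS²] and I_D = (V_DD − V_DS)/R_D. Equating: 5.56 V_DS² − 8.779 V_DS + 2.42 = 0, giving V_DS = 0.356 V (the root below V_ov).
I_D = (2.42 − 0.356) / 5.67 = 0.364 mA.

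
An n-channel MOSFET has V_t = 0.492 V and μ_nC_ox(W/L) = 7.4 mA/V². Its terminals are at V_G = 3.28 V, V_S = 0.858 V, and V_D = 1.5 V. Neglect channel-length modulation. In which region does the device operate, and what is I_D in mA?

V_GS = V_G − V_S = 3.28 − 0.858 = 2.42 V; V_DS = V_D − V_S = 1.5 − 0.858 = 0.642 V.
V_ov = V_GS − V_t = 2.42 − 0.492 = 1.93 V.
Since V_DS = 0.642 V < V_ov = 1.93 V, the device is in the triode region.
I_D = k_n [V_ov · V_DS − ½ V_DS²] = 7.4 × [1.93 × 0.642 − 0.5 × 0.642²] = 7.64 mA.

Triode; I_D = 7.64 mA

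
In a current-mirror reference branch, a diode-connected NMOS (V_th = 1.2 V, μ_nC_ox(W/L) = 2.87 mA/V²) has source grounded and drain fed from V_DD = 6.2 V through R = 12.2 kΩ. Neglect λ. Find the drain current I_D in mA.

I_D = 0.368 mA

With gate tied to drain, V_GS = V_DS ≥ V_GS − V_th, so the device is in saturation.
KCL at the drain: ½ k_n (V_GS − V_th)² = (V_DD − V_GS)/R.
Let x = V_GS − 1.2. Then 17.5 x² + x − 5 = 0, giving x = 0.507 V (positive root), so V_GS = 1.71 V.
I_D = (V_DD − V_GS)/R = (6.2 − 1.71) / 12.2 = 0.368 mA.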